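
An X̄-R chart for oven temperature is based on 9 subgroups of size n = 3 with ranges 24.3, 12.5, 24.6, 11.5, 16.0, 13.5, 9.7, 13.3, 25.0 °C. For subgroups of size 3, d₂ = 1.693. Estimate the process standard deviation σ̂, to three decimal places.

9.871

R̄ = (24.3 + 12.5 + 24.6 + 11.5 + 16.0 + 13.5 + 9.7 + 13.3 + 25.0) / 9 = 16.7111
σ̂ = R̄ / d₂ = 16.7111 / 1.693 = 9.8707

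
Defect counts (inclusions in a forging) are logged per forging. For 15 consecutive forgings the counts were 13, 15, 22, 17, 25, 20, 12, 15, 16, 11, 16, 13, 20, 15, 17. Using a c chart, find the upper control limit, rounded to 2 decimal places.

c̄ = (13 + 15 + 22 + 17 + 25 + 20 + 12 + 15 + 16 + 11 + 16 + 13 + 20 + 15 + 17) / 15 = 247 / 15 = 16.4667
UCL = c̄ + 3√c̄ = 16.4667 + 3 × √16.4667 = 16.4667 + 3 × 4.0579 = 28.6404

28.64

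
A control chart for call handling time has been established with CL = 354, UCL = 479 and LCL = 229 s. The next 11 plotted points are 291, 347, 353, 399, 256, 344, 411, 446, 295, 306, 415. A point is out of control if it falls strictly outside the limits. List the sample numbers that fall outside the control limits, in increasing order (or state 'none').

All 11 points lie within [229, 479].

none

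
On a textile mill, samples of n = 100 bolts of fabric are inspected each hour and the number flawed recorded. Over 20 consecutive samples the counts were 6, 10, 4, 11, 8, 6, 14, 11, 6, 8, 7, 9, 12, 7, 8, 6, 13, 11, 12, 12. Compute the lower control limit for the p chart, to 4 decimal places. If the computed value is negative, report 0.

0.0044

p̄ = Σdᵢ / (k·n) = 181 / (20 × 100) = 0.09050
LCL = p̄ − 3·√(p̄(1−p̄)/n) = 0.09050 − 3 × 0.02869 = 0.00443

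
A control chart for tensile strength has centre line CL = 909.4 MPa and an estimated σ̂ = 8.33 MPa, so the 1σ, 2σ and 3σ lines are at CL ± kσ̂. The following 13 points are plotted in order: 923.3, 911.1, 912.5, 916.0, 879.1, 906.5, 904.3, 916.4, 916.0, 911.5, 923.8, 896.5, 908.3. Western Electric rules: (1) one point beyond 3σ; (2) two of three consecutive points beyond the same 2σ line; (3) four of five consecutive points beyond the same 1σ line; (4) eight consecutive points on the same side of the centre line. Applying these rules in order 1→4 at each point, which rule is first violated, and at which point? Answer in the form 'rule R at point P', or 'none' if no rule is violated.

Zone of each point (C = within 1σ̂, B = 1σ̂–2σ̂, A = 2σ̂–3σ̂, * = beyond 3σ̂; sign = side of CL): 1:+B, 2:+C, 3:+C, 4:+C, 5:-*, 6:-C, 7:-C, 8:+C, 9:+C, 10:+C, 11:+B, 12:-B, 13:-C
Rule 1 (one point beyond the 3σ limits) is satisfied at point 5.

rule 1 at point 5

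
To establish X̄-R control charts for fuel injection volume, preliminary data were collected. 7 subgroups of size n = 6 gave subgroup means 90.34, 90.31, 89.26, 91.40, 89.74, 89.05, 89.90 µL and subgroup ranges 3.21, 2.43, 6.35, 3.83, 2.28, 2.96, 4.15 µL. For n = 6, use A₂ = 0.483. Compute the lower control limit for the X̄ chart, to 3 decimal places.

X̄̄ = (90.34 + 90.31 + 89.26 + 91.40 + 89.74 + 89.05 + 89.90) / 7 = 630.0000 / 7 = 90.0000
R̄ = (3.21 + 2.43 + 6.35 + 3.83 + 2.28 + 2.96 + 4.15) / 7 = 25.2100 / 7 = 3.6014
LCL = X̄̄ − A₂·R̄ = 90.0000 − 0.483 × 3.6014 = 88.2605

88.261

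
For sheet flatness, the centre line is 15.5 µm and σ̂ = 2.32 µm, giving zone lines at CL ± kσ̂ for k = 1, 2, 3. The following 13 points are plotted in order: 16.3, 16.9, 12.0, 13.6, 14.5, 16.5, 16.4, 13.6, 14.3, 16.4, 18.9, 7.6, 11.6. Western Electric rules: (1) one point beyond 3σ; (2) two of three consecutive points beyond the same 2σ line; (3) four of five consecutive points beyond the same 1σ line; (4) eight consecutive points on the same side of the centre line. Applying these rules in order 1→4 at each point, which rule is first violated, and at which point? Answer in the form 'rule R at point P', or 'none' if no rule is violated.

Zone of each point (C = within 1σ̂, B = 1σ̂–2σ̂, A = 2σ̂–3σ̂, * = beyond 3σ̂; sign = side of CL): 1:+C, 2:+C, 3:-B, 4:-C, 5:-C, 6:+C, 7:+C, 8:-C, 9:-C, 10:+C, 11:+B, 12:-*, 13:-B
Rule 1 (one point beyond the 3σ limits) is satisfied at point 12.

rule 1 at point 12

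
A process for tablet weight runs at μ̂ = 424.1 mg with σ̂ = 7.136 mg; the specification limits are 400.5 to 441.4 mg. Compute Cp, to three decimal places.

0.955

Cp = (USL − LSL) / (6σ̂) = (441.4 − 400.5) / (6 × 7.136) = 40.9000 / 42.8160 = 0.9553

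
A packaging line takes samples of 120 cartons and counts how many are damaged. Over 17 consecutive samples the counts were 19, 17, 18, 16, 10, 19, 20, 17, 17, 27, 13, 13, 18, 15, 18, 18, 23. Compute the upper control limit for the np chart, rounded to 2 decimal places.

29.14

p̄ = Σdᵢ / (k·n) = 298 / (17 × 120) = 0.14608
UCL = np̄ + 3·√(np̄(1−p̄)) = 17.5294 + 3 × √(17.5294×0.85392) = 17.5294 + 3 × 3.8689 = 29.1362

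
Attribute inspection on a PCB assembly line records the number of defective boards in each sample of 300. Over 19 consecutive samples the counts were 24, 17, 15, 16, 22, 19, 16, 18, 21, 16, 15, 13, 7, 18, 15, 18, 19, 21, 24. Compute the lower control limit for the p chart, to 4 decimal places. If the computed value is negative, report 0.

p̄ = Σdᵢ / (k·n) = 334 / (19 × 300) = 0.05860
LCL = p̄ − 3·√(p̄(1−p̄)/n) = 0.05860 − 3 × 0.01356 = 0.01792

0.0179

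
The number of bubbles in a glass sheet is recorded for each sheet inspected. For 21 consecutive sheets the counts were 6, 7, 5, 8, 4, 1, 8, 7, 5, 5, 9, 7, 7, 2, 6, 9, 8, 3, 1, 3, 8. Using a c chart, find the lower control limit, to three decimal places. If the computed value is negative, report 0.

c̄ = (6 + 7 + 5 + 8 + 4 + 1 + 8 + 7 + 5 + 5 + 9 + 7 + 7 + 2 + 6 + 9 + 8 + 3 + 1 + 3 + 8) / 21 = 119 / 21 = 5.6667
LCL = c̄ − 3√c̄ = 5.6667 − 3 × 2.3805 = -1.4748 → 0 (cannot be negative)

0.000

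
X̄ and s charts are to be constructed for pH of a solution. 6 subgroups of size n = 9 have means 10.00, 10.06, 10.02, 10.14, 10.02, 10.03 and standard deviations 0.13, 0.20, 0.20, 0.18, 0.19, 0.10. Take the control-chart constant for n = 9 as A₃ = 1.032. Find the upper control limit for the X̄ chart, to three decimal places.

10.217

X̄̄ = (10.00 + 10.06 + 10.02 + 10.14 + 10.02 + 10.03) / 6 = 10.0450
s̄ = (0.13 + 0.20 + 0.20 + 0.18 + 0.19 + 0.10) / 6 = 0.1667
UCL = X̄̄ + A₃·s̄ = 10.0450 + 1.032 × 0.1667 = 10.2170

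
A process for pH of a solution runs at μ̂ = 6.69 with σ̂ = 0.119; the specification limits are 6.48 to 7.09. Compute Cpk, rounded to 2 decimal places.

0.59

Cpu = (USL − μ̂) / (3σ̂) = (7.09 − 6.69) / (3 × 0.119) = 1.1204; Cpl = (μ̂ − LSL) / (3σ̂) = (6.69 − 6.48) / (3 × 0.119) = 0.5882; Cpk = min(Cpu, Cpl) = 0.5882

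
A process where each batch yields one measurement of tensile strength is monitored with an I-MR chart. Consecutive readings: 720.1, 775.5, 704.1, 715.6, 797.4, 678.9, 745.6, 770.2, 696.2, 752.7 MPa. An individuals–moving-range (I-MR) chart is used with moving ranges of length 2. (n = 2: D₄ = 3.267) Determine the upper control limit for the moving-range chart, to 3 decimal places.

Moving ranges: 55.4, 71.4, 11.5, 81.8, 118.5, 66.7, 24.6, 74.0, 56.5; M̄R̄ = 560.4000 / 9 = 62.2667
UCL_MR = D₄·M̄R̄ = 3.267 × 62.2667 = 203.4252

203.425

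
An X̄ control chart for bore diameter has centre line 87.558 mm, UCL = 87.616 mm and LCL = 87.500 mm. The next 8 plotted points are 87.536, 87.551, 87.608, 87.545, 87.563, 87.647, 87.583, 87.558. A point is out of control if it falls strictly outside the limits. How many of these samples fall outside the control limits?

1

Compare each point to [87.500, 87.616]: sample 6 = 87.647 > UCL.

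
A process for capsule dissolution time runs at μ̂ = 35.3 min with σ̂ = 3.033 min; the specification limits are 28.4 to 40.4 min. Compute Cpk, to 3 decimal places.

0.561

Cpu = (USL − μ̂) / (3σ̂) = (40.4 − 35.3) / (3 × 3.033) = 0.5605; Cpl = (μ̂ − LSL) / (3σ̂) = (35.3 − 28.4) / (3 × 3.033) = 0.7583; Cpk = min(Cpu, Cpl) = 0.5605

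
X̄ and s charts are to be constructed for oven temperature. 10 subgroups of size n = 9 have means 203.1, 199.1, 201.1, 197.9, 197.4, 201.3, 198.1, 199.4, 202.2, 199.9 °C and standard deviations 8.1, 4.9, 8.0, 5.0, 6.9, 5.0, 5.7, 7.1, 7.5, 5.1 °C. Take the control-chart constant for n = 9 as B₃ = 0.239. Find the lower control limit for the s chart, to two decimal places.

1.51

s̄ = (8.1 + 4.9 + 8.0 + 5.0 + 6.9 + 5.0 + 5.7 + 7.1 + 7.5 + 5.1) / 10 = 6.3300
LCL_s = B₃·s̄ = 0.239 × 6.3300 = 1.5129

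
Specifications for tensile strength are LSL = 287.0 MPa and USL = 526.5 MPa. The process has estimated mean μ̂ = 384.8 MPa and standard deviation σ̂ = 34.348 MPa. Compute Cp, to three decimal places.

1.162

Cp = (USL − LSL) / (6σ̂) = (526.5 − 287.0) / (6 × 34.348) = 239.5000 / 206.0880 = 1.1621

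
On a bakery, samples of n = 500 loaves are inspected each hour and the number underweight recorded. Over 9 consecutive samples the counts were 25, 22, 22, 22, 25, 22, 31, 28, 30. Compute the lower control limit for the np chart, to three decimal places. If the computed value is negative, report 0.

10.541

p̄ = Σdᵢ / (k·n) = 227 / (9 × 500) = 0.05044
LCL = np̄ − 3·√(np̄(1−p̄)) = 25.2222 − 3 × 4.8939 = 10.5406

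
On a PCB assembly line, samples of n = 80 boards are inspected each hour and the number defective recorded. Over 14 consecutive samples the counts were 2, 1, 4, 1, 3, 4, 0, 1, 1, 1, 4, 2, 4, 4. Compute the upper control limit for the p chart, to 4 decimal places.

p̄ = Σdᵢ / (k·n) = 32 / (14 × 80) = 0.02857
UCL = p̄ + 3·√(p̄(1−p̄)/n) = 0.02857 + 3 × √(0.02857×0.97143/80) = 0.02857 + 3 × 0.01863 = 0.08445

0.0845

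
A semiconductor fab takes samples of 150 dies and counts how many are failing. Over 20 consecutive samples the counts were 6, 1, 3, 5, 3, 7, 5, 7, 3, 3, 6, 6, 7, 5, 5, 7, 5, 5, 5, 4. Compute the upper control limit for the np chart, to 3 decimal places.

11.431

p̄ = Σdᵢ / (k·n) = 98 / (20 × 150) = 0.03267
UCL = np̄ + 3·√(np̄(1−p̄)) = 4.9000 + 3 × √(4.9000×0.96733) = 4.9000 + 3 × 2.1771 = 11.4314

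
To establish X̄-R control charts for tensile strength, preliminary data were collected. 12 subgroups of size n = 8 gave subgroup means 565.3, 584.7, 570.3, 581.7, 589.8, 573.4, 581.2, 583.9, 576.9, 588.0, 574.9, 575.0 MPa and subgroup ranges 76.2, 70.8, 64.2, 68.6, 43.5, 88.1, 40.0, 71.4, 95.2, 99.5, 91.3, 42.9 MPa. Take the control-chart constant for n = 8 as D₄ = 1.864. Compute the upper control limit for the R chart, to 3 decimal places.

132.297

R̄ = (76.2 + 70.8 + 64.2 + 68.6 + 43.5 + 88.1 + 40.0 + 71.4 + 95.2 + 99.5 + 91.3 + 42.9) / 12 = 851.7000 / 12 = 70.9750
UCL_R = D₄·R̄ = 1.864 × 70.9750 = 132.2974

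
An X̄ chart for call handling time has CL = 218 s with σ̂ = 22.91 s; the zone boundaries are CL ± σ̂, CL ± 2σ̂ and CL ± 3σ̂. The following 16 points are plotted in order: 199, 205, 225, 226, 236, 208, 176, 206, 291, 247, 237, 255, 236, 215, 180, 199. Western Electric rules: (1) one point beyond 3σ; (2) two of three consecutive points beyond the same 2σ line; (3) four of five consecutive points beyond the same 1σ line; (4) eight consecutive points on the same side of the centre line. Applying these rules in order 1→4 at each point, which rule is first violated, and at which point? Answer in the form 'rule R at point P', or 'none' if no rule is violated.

Zone of each point (C = within 1σ̂, B = 1σ̂–2σ̂, A = 2σ̂–3σ̂, * = beyond 3σ̂; sign = side of CL): 1:-C, 2:-C, 3:+C, 4:+C, 5:+C, 6:-C, 7:-B, 8:-C, 9:+*, 10:+B, 11:+C, 12:+B, 13:+C, 14:-C, 15:-B, 16:-C
Rule 1 (one point beyond the 3σ limits) is satisfied at point 9.

rule 1 at point 9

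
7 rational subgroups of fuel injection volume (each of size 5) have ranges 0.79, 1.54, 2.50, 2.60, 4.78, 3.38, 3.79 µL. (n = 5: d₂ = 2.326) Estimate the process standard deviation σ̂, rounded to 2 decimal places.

1.19

R̄ = (0.79 + 1.54 + 2.50 + 2.60 + 4.78 + 3.38 + 3.79) / 7 = 2.7686
σ̂ = R̄ / d₂ = 2.7686 / 2.326 = 1.1903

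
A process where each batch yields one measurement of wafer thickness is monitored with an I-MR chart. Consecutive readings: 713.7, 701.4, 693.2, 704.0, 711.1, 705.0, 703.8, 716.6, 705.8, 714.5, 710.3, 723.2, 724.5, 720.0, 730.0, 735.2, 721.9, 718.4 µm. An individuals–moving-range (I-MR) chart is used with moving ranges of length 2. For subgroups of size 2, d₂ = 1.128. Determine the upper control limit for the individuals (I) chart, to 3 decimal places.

734.825

X̄ = (713.7 + 701.4 + 693.2 + 704.0 + 711.1 + 705.0 + 703.8 + 716.6 + 705.8 + 714.5 + 710.3 + 723.2 + 724.5 + 720.0 + 730.0 + 735.2 + 721.9 + 718.4) / 18 = 714.0333
Moving ranges: 12.3, 8.2, 10.8, 7.1, 6.1, 1.2, 12.8, 10.8, 8.7, 4.2, 12.9, 1.3, 4.5, 10.0, 5.2, 13.3, 3.5; M̄R̄ = 132.9000 / 17 = 7.8176
UCL = X̄ + 3·M̄R̄/d₂ = 714.0333 + 3 × 7.8176 / 1.128 = 734.8249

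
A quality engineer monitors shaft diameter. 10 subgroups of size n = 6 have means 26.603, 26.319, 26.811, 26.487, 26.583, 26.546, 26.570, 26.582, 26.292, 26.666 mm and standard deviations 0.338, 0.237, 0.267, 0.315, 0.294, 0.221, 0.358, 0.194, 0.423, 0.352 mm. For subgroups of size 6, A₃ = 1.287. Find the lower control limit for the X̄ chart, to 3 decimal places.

X̄̄ = (26.603 + 26.319 + 26.811 + 26.487 + 26.583 + 26.546 + 26.570 + 26.582 + 26.292 + 26.666) / 10 = 26.5459
s̄ = (0.338 + 0.237 + 0.267 + 0.315 + 0.294 + 0.221 + 0.358 + 0.194 + 0.423 + 0.352) / 10 = 0.2999
LCL = X̄̄ − A₃·s̄ = 26.5459 − 1.287 × 0.2999 = 26.1599

26.160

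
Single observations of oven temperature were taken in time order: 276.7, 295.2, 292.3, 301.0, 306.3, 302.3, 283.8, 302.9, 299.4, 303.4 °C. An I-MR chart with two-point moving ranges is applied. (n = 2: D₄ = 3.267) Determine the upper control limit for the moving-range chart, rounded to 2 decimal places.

30.67

Moving ranges: 18.5, 2.9, 8.7, 5.3, 4.0, 18.5, 19.1, 3.5, 4.0; M̄R̄ = 84.5000 / 9 = 9.3889
UCL_MR = D₄·M̄R̄ = 3.267 × 9.3889 = 30.6735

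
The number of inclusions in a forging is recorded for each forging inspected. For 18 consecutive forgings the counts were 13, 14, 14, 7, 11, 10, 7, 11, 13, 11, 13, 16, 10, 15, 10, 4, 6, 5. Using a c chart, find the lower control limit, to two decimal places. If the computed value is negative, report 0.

0.81

c̄ = (13 + 14 + 14 + 7 + 11 + 10 + 7 + 11 + 13 + 11 + 13 + 16 + 10 + 15 + 10 + 4 + 6 + 5) / 18 = 190 / 18 = 10.5556
LCL = c̄ − 3√c̄ = 10.5556 − 3 × 3.2489 = 0.8088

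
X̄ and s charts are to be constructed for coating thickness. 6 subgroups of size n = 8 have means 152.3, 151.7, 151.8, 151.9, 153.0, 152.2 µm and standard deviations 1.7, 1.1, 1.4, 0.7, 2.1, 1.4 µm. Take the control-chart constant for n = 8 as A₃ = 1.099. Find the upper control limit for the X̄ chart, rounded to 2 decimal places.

X̄̄ = (152.3 + 151.7 + 151.8 + 151.9 + 153.0 + 152.2) / 6 = 152.1500
s̄ = (1.7 + 1.1 + 1.4 + 0.7 + 2.1 + 1.4) / 6 = 1.4000
UCL = X̄̄ + A₃·s̄ = 152.1500 + 1.099 × 1.4000 = 153.6886

153.69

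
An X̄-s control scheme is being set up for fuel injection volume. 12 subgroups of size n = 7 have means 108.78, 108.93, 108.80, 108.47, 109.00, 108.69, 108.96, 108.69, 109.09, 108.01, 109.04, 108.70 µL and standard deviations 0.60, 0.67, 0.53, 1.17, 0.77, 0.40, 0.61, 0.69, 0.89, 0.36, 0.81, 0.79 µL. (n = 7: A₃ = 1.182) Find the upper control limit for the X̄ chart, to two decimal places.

109.58

X̄̄ = (108.78 + 108.93 + 108.80 + 108.47 + 109.00 + 108.69 + 108.96 + 108.69 + 109.09 + 108.01 + 109.04 + 108.70) / 12 = 108.7633
s̄ = (0.60 + 0.67 + 0.53 + 1.17 + 0.77 + 0.40 + 0.61 + 0.69 + 0.89 + 0.36 + 0.81 + 0.79) / 12 = 0.6908
UCL = X̄̄ + A₃·s̄ = 108.7633 + 1.182 × 0.6908 = 109.5799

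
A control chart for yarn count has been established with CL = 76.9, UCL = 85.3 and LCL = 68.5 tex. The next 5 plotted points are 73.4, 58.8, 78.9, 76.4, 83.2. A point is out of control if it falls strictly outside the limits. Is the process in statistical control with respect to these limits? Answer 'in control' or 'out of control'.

Compare each point to [68.5, 85.3]: sample 2 = 58.8 < LCL.

out of control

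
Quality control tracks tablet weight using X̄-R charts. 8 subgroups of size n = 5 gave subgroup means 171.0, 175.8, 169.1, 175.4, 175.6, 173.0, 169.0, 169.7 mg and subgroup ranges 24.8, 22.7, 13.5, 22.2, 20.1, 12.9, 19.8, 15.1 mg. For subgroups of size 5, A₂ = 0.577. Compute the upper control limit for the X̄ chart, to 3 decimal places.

X̄̄ = (171.0 + 175.8 + 169.1 + 175.4 + 175.6 + 173.0 + 169.0 + 169.7) / 8 = 1378.6000 / 8 = 172.3250
R̄ = (24.8 + 22.7 + 13.5 + 22.2 + 20.1 + 12.9 + 19.8 + 15.1) / 8 = 151.1000 / 8 = 18.8875
UCL = X̄̄ + A₂·R̄ = 172.3250 + 0.577 × 18.8875 = 183.2231

183.223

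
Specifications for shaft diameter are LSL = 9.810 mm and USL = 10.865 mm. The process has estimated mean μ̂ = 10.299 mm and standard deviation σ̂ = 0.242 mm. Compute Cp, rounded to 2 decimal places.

0.73

Cp = (USL − LSL) / (6σ̂) = (10.865 − 9.810) / (6 × 0.242) = 1.0550 / 1.4520 = 0.7266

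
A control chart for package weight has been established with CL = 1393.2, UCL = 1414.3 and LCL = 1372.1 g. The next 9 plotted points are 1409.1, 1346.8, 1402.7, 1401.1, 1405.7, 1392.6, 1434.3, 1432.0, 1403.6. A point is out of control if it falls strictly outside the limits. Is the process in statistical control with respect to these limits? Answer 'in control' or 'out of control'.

Compare each point to [1372.1, 1414.3]: sample 2 = 1346.8 < LCL; sample 7 = 1434.3 > UCL; sample 8 = 1432.0 > UCL.

out of control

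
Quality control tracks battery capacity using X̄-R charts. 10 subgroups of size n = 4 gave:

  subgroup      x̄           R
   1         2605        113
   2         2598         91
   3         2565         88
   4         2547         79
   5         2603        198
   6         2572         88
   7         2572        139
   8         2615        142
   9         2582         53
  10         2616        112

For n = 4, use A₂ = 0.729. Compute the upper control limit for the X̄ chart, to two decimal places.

X̄̄ = (2605 + 2598 + 2565 + 2547 + 2603 + 2572 + 2572 + 2615 + 2582 + 2616) / 10 = 25875.0000 / 10 = 2587.5000
R̄ = (113 + 91 + 88 + 79 + 198 + 88 + 139 + 142 + 53 + 112) / 10 = 1103.0000 / 10 = 110.3000
UCL = X̄̄ + A₂·R̄ = 2587.5000 + 0.729 × 110.3000 = 2667.9087

2667.91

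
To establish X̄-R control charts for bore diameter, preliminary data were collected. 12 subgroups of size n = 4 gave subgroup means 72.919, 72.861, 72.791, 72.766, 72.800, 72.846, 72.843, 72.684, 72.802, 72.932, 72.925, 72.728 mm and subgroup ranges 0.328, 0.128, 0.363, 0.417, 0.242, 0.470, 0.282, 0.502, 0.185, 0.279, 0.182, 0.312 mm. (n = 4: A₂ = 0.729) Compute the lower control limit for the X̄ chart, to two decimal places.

X̄̄ = (72.919 + 72.861 + 72.791 + 72.766 + 72.800 + 72.846 + 72.843 + 72.684 + 72.802 + 72.932 + 72.925 + 72.728) / 12 = 873.8970 / 12 = 72.8248
R̄ = (0.328 + 0.128 + 0.363 + 0.417 + 0.242 + 0.470 + 0.282 + 0.502 + 0.185 + 0.279 + 0.182 + 0.312) / 12 = 3.6900 / 12 = 0.3075
LCL = X̄̄ − A₂·R̄ = 72.8248 − 0.729 × 0.3075 = 72.6006

72.60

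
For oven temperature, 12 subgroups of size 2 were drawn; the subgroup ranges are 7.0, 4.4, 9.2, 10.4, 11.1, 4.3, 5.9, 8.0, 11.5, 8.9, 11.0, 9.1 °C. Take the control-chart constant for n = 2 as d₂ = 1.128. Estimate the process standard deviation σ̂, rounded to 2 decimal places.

R̄ = (7.0 + 4.4 + 9.2 + 10.4 + 11.1 + 4.3 + 5.9 + 8.0 + 11.5 + 8.9 + 11.0 + 9.1) / 12 = 8.4000
σ̂ = R̄ / d₂ = 8.4000 / 1.128 = 7.4468

7.45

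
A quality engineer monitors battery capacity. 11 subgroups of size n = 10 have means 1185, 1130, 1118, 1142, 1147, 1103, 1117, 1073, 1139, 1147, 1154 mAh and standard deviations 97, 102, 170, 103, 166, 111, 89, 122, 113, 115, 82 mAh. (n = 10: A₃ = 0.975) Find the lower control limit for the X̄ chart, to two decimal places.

1019.70

X̄̄ = (1185 + 1130 + 1118 + 1142 + 1147 + 1103 + 1117 + 1073 + 1139 + 1147 + 1154) / 11 = 1132.2727
s̄ = (97 + 102 + 170 + 103 + 166 + 111 + 89 + 122 + 113 + 115 + 82) / 11 = 115.4545
LCL = X̄̄ − A₃·s̄ = 1132.2727 − 0.975 × 115.4545 = 1019.7045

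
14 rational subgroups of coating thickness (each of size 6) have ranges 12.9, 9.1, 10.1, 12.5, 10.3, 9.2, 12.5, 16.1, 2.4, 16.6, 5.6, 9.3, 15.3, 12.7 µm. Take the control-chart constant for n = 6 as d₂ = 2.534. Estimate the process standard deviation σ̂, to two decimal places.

4.36

R̄ = (12.9 + 9.1 + 10.1 + 12.5 + 10.3 + 9.2 + 12.5 + 16.1 + 2.4 + 16.6 + 5.6 + 9.3 + 15.3 + 12.7) / 14 = 11.0429
σ̂ = R̄ / d₂ = 11.0429 / 2.534 = 4.3579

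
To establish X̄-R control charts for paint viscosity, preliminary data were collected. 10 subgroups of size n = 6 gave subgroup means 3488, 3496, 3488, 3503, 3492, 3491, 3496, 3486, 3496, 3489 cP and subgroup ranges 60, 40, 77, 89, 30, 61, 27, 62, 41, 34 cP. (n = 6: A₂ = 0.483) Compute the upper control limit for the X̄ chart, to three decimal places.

X̄̄ = (3488 + 3496 + 3488 + 3503 + 3492 + 3491 + 3496 + 3486 + 3496 + 3489) / 10 = 34925.0000 / 10 = 3492.5000
R̄ = (60 + 40 + 77 + 89 + 30 + 61 + 27 + 62 + 41 + 34) / 10 = 521.0000 / 10 = 52.1000
UCL = X̄̄ + A₂·R̄ = 3492.5000 + 0.483 × 52.1000 = 3517.6643

3517.664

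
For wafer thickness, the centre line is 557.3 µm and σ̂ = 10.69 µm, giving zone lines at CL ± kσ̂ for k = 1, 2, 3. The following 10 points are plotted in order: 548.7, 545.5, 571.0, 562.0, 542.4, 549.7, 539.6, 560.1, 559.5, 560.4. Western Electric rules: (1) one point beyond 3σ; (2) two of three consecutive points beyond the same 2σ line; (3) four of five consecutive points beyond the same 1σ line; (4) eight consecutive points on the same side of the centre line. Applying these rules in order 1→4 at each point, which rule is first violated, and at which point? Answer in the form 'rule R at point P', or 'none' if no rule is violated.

none

Zone of each point (C = within 1σ̂, B = 1σ̂–2σ̂, A = 2σ̂–3σ̂, * = beyond 3σ̂; sign = side of CL): 1:-C, 2:-B, 3:+B, 4:+C, 5:-B, 6:-C, 7:-B, 8:+C, 9:+C, 10:+C
No rule fires across all 10 points.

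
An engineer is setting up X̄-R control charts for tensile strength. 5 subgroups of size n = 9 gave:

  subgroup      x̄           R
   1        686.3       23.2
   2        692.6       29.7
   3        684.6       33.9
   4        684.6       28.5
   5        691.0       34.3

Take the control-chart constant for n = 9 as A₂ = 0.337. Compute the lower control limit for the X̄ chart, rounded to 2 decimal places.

X̄̄ = (686.3 + 692.6 + 684.6 + 684.6 + 691.0) / 5 = 3439.1000 / 5 = 687.8200
R̄ = (23.2 + 29.7 + 33.9 + 28.5 + 34.3) / 5 = 149.6000 / 5 = 29.9200
LCL = X̄̄ − A₂·R̄ = 687.8200 − 0.337 × 29.9200 = 677.7370

677.74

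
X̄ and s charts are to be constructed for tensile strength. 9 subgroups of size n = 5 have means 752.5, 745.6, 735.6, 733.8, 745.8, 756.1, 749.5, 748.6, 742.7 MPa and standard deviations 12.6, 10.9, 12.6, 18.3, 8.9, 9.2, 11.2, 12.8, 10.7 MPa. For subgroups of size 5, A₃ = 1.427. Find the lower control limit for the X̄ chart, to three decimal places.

728.581

X̄̄ = (752.5 + 745.6 + 735.6 + 733.8 + 745.8 + 756.1 + 749.5 + 748.6 + 742.7) / 9 = 745.5778
s̄ = (12.6 + 10.9 + 12.6 + 18.3 + 8.9 + 9.2 + 11.2 + 12.8 + 10.7) / 9 = 11.9111
LCL = X̄̄ − A₃·s̄ = 745.5778 − 1.427 × 11.9111 = 728.5806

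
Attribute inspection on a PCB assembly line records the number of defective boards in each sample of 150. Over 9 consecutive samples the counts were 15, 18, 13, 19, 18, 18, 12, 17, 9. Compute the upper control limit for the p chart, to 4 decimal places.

0.1774

p̄ = Σdᵢ / (k·n) = 139 / (9 × 150) = 0.10296
UCL = p̄ + 3·√(p̄(1−p̄)/n) = 0.10296 + 3 × √(0.10296×0.89704/150) = 0.10296 + 3 × 0.02481 = 0.17741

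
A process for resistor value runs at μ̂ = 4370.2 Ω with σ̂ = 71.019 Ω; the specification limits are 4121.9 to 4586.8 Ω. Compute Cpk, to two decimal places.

1.02

Cpu = (USL − μ̂) / (3σ̂) = (4586.8 − 4370.2) / (3 × 71.019) = 1.0166; Cpl = (μ̂ − LSL) / (3σ̂) = (4370.2 − 4121.9) / (3 × 71.019) = 1.1654; Cpk = min(Cpu, Cpl) = 1.0166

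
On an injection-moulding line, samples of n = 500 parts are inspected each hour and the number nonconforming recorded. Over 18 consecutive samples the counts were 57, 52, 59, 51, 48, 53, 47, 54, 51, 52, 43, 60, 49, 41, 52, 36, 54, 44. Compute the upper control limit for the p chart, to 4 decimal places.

p̄ = Σdᵢ / (k·n) = 903 / (18 × 500) = 0.10033
UCL = p̄ + 3·√(p̄(1−p̄)/n) = 0.10033 + 3 × √(0.10033×0.89967/500) = 0.10033 + 3 × 0.01344 = 0.14064

0.1406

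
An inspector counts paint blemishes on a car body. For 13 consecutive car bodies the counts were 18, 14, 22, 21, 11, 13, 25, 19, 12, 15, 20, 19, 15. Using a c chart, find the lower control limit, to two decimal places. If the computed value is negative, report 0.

c̄ = (18 + 14 + 22 + 21 + 11 + 13 + 25 + 19 + 12 + 15 + 20 + 19 + 15) / 13 = 224 / 13 = 17.2308
LCL = c̄ − 3√c̄ = 17.2308 − 3 × 4.1510 = 4.7778

4.78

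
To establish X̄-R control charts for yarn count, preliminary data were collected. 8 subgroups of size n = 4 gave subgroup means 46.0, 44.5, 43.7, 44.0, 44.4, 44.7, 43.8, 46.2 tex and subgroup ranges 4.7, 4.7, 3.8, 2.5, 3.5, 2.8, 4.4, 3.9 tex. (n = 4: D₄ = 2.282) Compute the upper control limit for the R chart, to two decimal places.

R̄ = (4.7 + 4.7 + 3.8 + 2.5 + 3.5 + 2.8 + 4.4 + 3.9) / 8 = 30.3000 / 8 = 3.7875
UCL_R = D₄·R̄ = 2.282 × 3.7875 = 8.6431

8.64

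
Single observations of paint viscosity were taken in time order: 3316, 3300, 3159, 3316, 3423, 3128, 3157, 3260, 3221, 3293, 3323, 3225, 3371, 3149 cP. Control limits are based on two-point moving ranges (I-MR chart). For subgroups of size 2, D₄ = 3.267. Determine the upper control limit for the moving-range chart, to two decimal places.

365.65

Moving ranges: 16, 141, 157, 107, 295, 29, 103, 39, 72, 30, 98, 146, 222; M̄R̄ = 1455.0000 / 13 = 111.9231
UCL_MR = D₄·M̄R̄ = 3.267 × 111.9231 = 365.6527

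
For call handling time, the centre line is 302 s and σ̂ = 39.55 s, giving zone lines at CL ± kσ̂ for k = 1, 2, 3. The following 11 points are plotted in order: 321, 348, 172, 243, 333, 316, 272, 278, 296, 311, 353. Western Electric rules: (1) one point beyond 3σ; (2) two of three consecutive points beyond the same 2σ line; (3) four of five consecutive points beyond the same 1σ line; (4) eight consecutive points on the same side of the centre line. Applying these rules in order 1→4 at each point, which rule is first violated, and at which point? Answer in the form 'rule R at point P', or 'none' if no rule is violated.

rule 1 at point 3

Zone of each point (C = within 1σ̂, B = 1σ̂–2σ̂, A = 2σ̂–3σ̂, * = beyond 3σ̂; sign = side of CL): 1:+C, 2:+B, 3:-*, 4:-B, 5:+C, 6:+C, 7:-C, 8:-C, 9:-C, 10:+C, 11:+B
Rule 1 (one point beyond the 3σ limits) is satisfied at point 3.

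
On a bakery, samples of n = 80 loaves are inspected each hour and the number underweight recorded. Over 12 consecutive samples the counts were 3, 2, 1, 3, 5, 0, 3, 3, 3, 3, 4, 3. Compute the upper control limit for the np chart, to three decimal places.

7.639

p̄ = Σdᵢ / (k·n) = 33 / (12 × 80) = 0.03438
UCL = np̄ + 3·√(np̄(1−p̄)) = 2.7500 + 3 × √(2.7500×0.96562) = 2.7500 + 3 × 1.6296 = 7.6387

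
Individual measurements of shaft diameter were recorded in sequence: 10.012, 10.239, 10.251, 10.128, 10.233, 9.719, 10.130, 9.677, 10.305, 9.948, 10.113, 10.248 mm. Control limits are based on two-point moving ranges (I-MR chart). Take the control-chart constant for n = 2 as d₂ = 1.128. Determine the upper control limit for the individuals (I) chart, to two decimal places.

10.84

X̄ = (10.012 + 10.239 + 10.251 + 10.128 + 10.233 + 9.719 + 10.130 + 9.677 + 10.305 + 9.948 + 10.113 + 10.248) / 12 = 10.0836
Moving ranges: 0.227, 0.012, 0.123, 0.105, 0.514, 0.411, 0.453, 0.628, 0.357, 0.165, 0.135; M̄R̄ = 3.1300 / 11 = 0.2845
UCL = X̄ + 3·M̄R̄/d₂ = 10.0836 + 3 × 0.2845 / 1.128 = 10.8404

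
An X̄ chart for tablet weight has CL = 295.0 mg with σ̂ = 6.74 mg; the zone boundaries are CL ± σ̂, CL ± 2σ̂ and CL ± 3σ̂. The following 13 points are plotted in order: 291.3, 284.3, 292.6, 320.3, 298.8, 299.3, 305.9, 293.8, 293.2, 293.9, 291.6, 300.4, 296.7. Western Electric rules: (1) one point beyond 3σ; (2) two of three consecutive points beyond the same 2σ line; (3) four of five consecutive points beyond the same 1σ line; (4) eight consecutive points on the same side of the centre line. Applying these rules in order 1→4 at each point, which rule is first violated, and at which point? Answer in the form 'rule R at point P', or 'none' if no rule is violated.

rule 1 at point 4

Zone of each point (C = within 1σ̂, B = 1σ̂–2σ̂, A = 2σ̂–3σ̂, * = beyond 3σ̂; sign = side of CL): 1:-C, 2:-B, 3:-C, 4:+*, 5:+C, 6:+C, 7:+B, 8:-C, 9:-C, 10:-C, 11:-C, 12:+C, 13:+C
Rule 1 (one point beyond the 3σ limits) is satisfied at point 4.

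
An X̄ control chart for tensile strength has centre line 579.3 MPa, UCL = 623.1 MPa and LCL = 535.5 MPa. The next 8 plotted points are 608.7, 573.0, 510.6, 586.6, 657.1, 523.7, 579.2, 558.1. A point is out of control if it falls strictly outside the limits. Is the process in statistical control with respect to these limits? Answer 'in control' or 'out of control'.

out of control

Compare each point to [535.5, 623.1]: sample 3 = 510.6 < LCL; sample 5 = 657.1 > UCL; sample 6 = 523.7 < LCL.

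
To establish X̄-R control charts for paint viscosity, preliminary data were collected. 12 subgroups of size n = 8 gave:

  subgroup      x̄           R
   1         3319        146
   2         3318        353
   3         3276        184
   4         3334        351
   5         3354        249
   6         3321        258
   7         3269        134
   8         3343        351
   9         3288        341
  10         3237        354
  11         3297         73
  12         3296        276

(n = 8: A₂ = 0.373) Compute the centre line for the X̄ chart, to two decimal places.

3304.33

X̄̄ = (3319 + 3318 + 3276 + 3334 + 3354 + 3321 + 3269 + 3343 + 3288 + 3237 + 3297 + 3296) / 12 = 39652.0000 / 12 = 3304.3333
CL = X̄̄ = 3304.3333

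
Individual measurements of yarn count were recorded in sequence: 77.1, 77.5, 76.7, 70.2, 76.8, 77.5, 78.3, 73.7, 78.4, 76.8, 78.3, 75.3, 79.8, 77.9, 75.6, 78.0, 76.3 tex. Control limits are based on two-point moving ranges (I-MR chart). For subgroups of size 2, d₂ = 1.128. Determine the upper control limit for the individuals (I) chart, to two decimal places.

84.03

X̄ = (77.1 + 77.5 + 76.7 + 70.2 + 76.8 + 77.5 + 78.3 + 73.7 + 78.4 + 76.8 + 78.3 + 75.3 + 79.8 + 77.9 + 75.6 + 78.0 + 76.3) / 17 = 76.7176
Moving ranges: 0.4, 0.8, 6.5, 6.6, 0.7, 0.8, 4.6, 4.7, 1.6, 1.5, 3.0, 4.5, 1.9, 2.3, 2.4, 1.7; M̄R̄ = 44.0000 / 16 = 2.7500
UCL = X̄ + 3·M̄R̄/d₂ = 76.7176 + 3 × 2.7500 / 1.128 = 84.0315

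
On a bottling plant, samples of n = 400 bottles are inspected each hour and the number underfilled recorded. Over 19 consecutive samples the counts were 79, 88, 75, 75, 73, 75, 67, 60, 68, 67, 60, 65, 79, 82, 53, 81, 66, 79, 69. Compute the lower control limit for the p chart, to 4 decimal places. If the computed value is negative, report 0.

0.1216

p̄ = Σdᵢ / (k·n) = 1361 / (19 × 400) = 0.17908
LCL = p̄ − 3·√(p̄(1−p̄)/n) = 0.17908 − 3 × 0.01917 = 0.12157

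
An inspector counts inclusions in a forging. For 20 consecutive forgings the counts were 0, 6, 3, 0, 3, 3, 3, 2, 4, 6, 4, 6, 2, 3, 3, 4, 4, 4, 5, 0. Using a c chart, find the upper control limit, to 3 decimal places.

c̄ = (0 + 6 + 3 + 0 + 3 + 3 + 3 + 2 + 4 + 6 + 4 + 6 + 2 + 3 + 3 + 4 + 4 + 4 + 5 + 0) / 20 = 65 / 20 = 3.2500
UCL = c̄ + 3√c̄ = 3.2500 + 3 × √3.2500 = 3.2500 + 3 × 1.8028 = 8.6583

8.658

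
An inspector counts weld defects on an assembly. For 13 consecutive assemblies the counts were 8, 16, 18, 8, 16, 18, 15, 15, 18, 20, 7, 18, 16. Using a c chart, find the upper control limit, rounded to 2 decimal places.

26.41

c̄ = (8 + 16 + 18 + 8 + 16 + 18 + 15 + 15 + 18 + 20 + 7 + 18 + 16) / 13 = 193 / 13 = 14.8462
UCL = c̄ + 3√c̄ = 14.8462 + 3 × √14.8462 = 14.8462 + 3 × 3.8531 = 26.4054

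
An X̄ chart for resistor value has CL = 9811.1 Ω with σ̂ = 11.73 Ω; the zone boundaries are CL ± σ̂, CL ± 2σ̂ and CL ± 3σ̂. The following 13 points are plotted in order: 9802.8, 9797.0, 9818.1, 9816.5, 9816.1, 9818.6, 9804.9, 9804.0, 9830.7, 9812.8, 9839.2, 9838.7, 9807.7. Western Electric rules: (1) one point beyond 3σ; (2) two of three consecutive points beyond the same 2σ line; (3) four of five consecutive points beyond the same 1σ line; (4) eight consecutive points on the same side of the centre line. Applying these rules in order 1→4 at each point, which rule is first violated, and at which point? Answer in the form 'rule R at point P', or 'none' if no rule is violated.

rule 2 at point 12

Zone of each point (C = within 1σ̂, B = 1σ̂–2σ̂, A = 2σ̂–3σ̂, * = beyond 3σ̂; sign = side of CL): 1:-C, 2:-B, 3:+C, 4:+C, 5:+C, 6:+C, 7:-C, 8:-C, 9:+B, 10:+C, 11:+A, 12:+A, 13:-C
Rule 2 (two of three consecutive points beyond the same 2σ limit) is satisfied at point 12.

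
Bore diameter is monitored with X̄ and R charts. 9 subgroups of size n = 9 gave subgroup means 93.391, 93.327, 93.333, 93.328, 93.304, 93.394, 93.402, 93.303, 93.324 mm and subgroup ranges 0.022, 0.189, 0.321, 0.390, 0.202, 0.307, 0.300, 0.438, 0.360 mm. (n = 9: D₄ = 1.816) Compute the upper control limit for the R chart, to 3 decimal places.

0.510

R̄ = (0.022 + 0.189 + 0.321 + 0.390 + 0.202 + 0.307 + 0.300 + 0.438 + 0.360) / 9 = 2.5290 / 9 = 0.2810
UCL_R = D₄·R̄ = 1.816 × 0.2810 = 0.5103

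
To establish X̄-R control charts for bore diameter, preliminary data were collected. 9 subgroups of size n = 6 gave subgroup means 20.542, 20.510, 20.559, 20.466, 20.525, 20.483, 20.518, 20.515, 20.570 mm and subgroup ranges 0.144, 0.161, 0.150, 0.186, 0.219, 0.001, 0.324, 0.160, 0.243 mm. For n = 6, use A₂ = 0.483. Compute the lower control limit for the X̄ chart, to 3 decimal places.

20.436

X̄̄ = (20.542 + 20.510 + 20.559 + 20.466 + 20.525 + 20.483 + 20.518 + 20.515 + 20.570) / 9 = 184.6880 / 9 = 20.5209
R̄ = (0.144 + 0.161 + 0.150 + 0.186 + 0.219 + 0.001 + 0.324 + 0.160 + 0.243) / 9 = 1.5880 / 9 = 0.1764
LCL = X̄̄ − A₂·R̄ = 20.5209 − 0.483 × 0.1764 = 20.4357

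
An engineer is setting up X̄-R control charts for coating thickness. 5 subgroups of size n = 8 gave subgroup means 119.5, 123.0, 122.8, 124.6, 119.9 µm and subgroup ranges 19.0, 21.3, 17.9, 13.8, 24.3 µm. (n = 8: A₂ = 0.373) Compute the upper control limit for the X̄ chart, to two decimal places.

129.14

X̄̄ = (119.5 + 123.0 + 122.8 + 124.6 + 119.9) / 5 = 609.8000 / 5 = 121.9600
R̄ = (19.0 + 21.3 + 17.9 + 13.8 + 24.3) / 5 = 96.3000 / 5 = 19.2600
UCL = X̄̄ + A₂·R̄ = 121.9600 + 0.373 × 19.2600 = 129.1440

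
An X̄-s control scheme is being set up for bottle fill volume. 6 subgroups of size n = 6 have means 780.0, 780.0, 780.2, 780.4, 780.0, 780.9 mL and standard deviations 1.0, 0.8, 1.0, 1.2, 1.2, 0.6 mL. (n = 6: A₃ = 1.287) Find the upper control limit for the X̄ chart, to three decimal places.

X̄̄ = (780.0 + 780.0 + 780.2 + 780.4 + 780.0 + 780.9) / 6 = 780.2500
s̄ = (1.0 + 0.8 + 1.0 + 1.2 + 1.2 + 0.6) / 6 = 0.9667
UCL = X̄̄ + A₃·s̄ = 780.2500 + 1.287 × 0.9667 = 781.4941

781.494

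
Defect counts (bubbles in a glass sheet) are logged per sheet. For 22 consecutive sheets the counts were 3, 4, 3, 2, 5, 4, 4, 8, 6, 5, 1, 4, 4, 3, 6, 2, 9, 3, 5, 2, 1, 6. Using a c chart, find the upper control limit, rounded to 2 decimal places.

10.16

c̄ = (3 + 4 + 3 + 2 + 5 + 4 + 4 + 8 + 6 + 5 + 1 + 4 + 4 + 3 + 6 + 2 + 9 + 3 + 5 + 2 + 1 + 6) / 22 = 90 / 22 = 4.0909
UCL = c̄ + 3√c̄ = 4.0909 + 3 × √4.0909 = 4.0909 + 3 × 2.0226 = 10.1587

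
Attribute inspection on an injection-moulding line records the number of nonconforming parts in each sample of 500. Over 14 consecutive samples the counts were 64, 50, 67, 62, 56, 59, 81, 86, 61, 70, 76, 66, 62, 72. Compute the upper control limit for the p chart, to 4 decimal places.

p̄ = Σdᵢ / (k·n) = 932 / (14 × 500) = 0.13314
UCL = p̄ + 3·√(p̄(1−p̄)/n) = 0.13314 + 3 × √(0.13314×0.86686/500) = 0.13314 + 3 × 0.01519 = 0.17872

0.1787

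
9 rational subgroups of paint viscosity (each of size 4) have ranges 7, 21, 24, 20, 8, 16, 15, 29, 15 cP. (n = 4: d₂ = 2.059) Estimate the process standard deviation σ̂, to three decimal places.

8.364

R̄ = (7 + 21 + 24 + 20 + 8 + 16 + 15 + 29 + 15) / 9 = 17.2222
σ̂ = R̄ / d₂ = 17.2222 / 2.059 = 8.3644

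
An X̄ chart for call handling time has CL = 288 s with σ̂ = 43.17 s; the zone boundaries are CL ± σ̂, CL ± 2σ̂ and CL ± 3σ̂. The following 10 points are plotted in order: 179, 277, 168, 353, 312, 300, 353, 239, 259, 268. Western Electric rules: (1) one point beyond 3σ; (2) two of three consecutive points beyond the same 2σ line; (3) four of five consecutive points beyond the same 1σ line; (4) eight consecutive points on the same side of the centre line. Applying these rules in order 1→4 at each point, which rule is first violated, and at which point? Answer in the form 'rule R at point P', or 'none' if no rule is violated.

rule 2 at point 3

Zone of each point (C = within 1σ̂, B = 1σ̂–2σ̂, A = 2σ̂–3σ̂, * = beyond 3σ̂; sign = side of CL): 1:-A, 2:-C, 3:-A, 4:+B, 5:+C, 6:+C, 7:+B, 8:-B, 9:-C, 10:-C
Rule 2 (two of three consecutive points beyond the same 2σ limit) is satisfied at point 3.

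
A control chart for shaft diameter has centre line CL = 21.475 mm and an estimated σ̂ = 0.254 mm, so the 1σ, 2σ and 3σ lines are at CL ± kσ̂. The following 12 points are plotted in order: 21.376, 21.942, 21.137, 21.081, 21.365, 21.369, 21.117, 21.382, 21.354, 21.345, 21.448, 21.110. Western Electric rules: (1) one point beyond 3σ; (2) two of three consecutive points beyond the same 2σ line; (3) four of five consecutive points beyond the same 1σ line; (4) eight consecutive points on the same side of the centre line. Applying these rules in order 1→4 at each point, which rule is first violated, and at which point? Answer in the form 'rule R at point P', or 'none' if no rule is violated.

Zone of each point (C = within 1σ̂, B = 1σ̂–2σ̂, A = 2σ̂–3σ̂, * = beyond 3σ̂; sign = side of CL): 1:-C, 2:+B, 3:-B, 4:-B, 5:-C, 6:-C, 7:-B, 8:-C, 9:-C, 10:-C, 11:-C, 12:-B
Rule 4 (eight consecutive points on the same side of the centre line) is satisfied at point 10.

rule 4 at point 10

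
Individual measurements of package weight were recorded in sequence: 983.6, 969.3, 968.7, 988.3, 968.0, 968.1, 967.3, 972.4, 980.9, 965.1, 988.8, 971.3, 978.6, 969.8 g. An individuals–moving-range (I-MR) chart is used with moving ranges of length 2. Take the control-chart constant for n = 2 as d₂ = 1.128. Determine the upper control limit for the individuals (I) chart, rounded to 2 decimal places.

1003.43

X̄ = (983.6 + 969.3 + 968.7 + 988.3 + 968.0 + 968.1 + 967.3 + 972.4 + 980.9 + 965.1 + 988.8 + 971.3 + 978.6 + 969.8) / 14 = 974.3000
Moving ranges: 14.3, 0.6, 19.6, 20.3, 0.1, 0.8, 5.1, 8.5, 15.8, 23.7, 17.5, 7.3, 8.8; M̄R̄ = 142.4000 / 13 = 10.9538
UCL = X̄ + 3·M̄R̄/d₂ = 974.3000 + 3 × 10.9538 / 1.128 = 1003.4326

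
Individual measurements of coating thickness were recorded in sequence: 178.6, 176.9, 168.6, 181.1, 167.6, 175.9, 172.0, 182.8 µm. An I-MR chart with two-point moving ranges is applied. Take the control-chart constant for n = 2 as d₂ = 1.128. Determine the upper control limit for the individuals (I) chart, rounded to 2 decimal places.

197.85

X̄ = (178.6 + 176.9 + 168.6 + 181.1 + 167.6 + 175.9 + 172.0 + 182.8) / 8 = 175.4375
Moving ranges: 1.7, 8.3, 12.5, 13.5, 8.3, 3.9, 10.8; M̄R̄ = 59.0000 / 7 = 8.4286
UCL = X̄ + 3·M̄R̄/d₂ = 175.4375 + 3 × 8.4286 / 1.128 = 197.8539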